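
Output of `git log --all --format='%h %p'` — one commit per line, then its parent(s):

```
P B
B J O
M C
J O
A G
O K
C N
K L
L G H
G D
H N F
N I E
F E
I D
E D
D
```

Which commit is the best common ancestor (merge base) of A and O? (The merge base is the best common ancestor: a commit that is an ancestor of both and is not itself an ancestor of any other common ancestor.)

G

Ancestors of A: {A, D, G}.
Ancestors of O: {D, E, F, G, H, I, K, L, N, O}.
Common ancestors: {D, G}.
Among these, G is not an ancestor of any other common ancestor — it is the merge base.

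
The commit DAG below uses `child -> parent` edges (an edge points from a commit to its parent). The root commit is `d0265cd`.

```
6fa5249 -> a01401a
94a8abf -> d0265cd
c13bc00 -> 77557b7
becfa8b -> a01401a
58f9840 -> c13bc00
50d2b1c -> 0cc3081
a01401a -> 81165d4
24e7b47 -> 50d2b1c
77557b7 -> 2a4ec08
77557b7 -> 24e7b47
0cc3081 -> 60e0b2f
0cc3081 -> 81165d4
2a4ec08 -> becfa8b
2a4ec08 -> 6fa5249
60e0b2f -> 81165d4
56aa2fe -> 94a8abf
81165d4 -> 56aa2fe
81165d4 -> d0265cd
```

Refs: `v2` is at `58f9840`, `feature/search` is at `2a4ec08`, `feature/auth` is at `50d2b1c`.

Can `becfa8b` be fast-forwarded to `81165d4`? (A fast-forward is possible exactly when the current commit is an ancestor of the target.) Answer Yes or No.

A fast-forward from becfa8b to 81165d4 is possible iff becfa8b is an ancestor of 81165d4.
Ancestors of 81165d4: {56aa2fe, 81165d4, 94a8abf, d0265cd}.
becfa8b is not among them, so fast-forward is not possible.

No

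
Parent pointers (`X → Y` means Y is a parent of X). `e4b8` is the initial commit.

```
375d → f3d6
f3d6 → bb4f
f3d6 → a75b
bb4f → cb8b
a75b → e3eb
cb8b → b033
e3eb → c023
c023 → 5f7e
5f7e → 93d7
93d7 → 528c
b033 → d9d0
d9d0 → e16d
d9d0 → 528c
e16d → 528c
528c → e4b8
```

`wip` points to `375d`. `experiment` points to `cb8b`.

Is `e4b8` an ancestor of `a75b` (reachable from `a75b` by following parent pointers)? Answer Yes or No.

Yes

Ancestors of a75b (commits reachable by following parents): {528c, 5f7e, 93d7, a75b, c023, e3eb, e4b8}.
e4b8 is in that set, so it is an ancestor of a75b.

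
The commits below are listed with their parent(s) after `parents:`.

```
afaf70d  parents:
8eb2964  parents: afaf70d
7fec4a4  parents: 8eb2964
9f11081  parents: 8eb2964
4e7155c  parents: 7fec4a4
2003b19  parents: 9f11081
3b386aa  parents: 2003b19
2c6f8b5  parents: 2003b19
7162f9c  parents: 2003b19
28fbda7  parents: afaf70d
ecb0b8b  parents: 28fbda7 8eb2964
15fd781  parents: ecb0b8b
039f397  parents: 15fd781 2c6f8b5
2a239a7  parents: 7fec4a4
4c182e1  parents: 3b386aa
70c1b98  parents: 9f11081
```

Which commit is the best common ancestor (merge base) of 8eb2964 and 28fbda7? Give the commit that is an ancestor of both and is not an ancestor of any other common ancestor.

Ancestors of 8eb2964: {8eb2964, afaf70d}.
Ancestors of 28fbda7: {28fbda7, afaf70d}.
Common ancestors: {afaf70d}.
The only common ancestor is afaf70d, so it is the merge base.

afaf70d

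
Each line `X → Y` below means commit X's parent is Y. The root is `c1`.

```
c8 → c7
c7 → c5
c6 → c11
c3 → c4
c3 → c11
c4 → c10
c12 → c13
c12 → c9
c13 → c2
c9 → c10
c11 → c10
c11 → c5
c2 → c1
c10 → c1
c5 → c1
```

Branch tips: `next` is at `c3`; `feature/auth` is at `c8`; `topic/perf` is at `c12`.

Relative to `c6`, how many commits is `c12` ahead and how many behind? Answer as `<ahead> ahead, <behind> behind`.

Reachable from c12: {c1, c10, c12, c13, c2, c9}.
Reachable from c6: {c1, c10, c11, c5, c6}.
Only in c12's history (ahead): {c12, c13, c2, c9} — 4.
Only in c6's history (behind): {c11, c5, c6} — 3.

4 ahead, 3 behind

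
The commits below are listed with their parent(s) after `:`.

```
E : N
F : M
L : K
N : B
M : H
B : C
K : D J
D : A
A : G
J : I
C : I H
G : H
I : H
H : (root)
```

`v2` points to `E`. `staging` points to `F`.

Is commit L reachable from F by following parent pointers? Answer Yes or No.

Ancestors of F: {F, H, M}.
L is not in that set, so it is not an ancestor of F.

No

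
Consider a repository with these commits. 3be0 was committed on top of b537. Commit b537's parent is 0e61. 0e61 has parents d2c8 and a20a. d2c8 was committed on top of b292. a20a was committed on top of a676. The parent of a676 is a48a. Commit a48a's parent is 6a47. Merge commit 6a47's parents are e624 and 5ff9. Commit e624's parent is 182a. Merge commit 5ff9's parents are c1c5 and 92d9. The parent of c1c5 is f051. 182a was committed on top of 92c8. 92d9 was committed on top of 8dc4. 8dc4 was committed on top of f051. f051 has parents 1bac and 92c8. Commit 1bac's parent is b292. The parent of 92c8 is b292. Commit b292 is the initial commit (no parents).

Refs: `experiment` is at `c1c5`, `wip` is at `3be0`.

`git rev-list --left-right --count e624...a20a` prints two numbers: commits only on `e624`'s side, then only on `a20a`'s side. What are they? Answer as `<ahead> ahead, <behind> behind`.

Reachable from e624: {182a, 92c8, b292, e624}.
Reachable from a20a: {182a, 1bac, 5ff9, 6a47, 8dc4, 92c8, 92d9, a20a, a48a, a676, b292, c1c5, e624, f051}.
Only in e624's history (ahead): {} — 0.
Only in a20a's history (behind): {1bac, 5ff9, 6a47, 8dc4, 92d9, a20a, a48a, a676, c1c5, f051} — 10.

0 ahead, 10 behind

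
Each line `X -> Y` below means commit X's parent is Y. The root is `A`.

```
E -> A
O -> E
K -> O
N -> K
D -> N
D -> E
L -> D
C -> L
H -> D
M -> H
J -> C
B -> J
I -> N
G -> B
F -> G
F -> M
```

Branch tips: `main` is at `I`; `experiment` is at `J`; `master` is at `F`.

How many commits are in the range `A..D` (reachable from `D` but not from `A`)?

5

Reachable from D: {A, D, E, K, N, O}.
Reachable from A: {A}.
In D's history but not A's: {D, E, K, N, O} — 5 commits.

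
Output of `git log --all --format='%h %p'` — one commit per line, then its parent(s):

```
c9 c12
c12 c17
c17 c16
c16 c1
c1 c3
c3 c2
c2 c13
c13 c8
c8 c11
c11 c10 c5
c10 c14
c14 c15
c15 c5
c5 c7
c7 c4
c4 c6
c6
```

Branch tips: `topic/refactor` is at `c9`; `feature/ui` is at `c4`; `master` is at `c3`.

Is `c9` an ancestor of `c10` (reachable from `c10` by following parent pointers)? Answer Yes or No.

No

Ancestors of c10: {c10, c14, c15, c4, c5, c6, c7}.
c9 is not in that set, so it is not an ancestor of c10.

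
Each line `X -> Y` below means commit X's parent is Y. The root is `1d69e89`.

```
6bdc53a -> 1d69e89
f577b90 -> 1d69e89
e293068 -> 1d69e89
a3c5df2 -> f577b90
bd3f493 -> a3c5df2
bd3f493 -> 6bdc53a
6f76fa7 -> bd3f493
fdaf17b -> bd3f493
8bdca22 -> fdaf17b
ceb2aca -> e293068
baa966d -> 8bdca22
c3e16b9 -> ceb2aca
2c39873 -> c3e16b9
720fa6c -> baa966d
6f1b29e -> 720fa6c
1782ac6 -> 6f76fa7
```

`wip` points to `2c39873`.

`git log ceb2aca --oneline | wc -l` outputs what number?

3

Walking parent pointers from ceb2aca: reachable set = {1d69e89, ceb2aca, e293068}.
That is 3 commits.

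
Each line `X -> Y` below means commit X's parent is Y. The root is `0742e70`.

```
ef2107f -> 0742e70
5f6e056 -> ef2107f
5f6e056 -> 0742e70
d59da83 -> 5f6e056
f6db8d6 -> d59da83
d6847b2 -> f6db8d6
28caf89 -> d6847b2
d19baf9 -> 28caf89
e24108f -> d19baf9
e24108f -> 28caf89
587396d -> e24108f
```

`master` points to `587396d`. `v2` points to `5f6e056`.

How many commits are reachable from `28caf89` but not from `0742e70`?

Reachable from 28caf89: {0742e70, 28caf89, 5f6e056, d59da83, d6847b2, ef2107f, f6db8d6}.
Reachable from 0742e70: {0742e70}.
In 28caf89's history but not 0742e70's: {28caf89, 5f6e056, d59da83, d6847b2, ef2107f, f6db8d6} — 6 commits.

6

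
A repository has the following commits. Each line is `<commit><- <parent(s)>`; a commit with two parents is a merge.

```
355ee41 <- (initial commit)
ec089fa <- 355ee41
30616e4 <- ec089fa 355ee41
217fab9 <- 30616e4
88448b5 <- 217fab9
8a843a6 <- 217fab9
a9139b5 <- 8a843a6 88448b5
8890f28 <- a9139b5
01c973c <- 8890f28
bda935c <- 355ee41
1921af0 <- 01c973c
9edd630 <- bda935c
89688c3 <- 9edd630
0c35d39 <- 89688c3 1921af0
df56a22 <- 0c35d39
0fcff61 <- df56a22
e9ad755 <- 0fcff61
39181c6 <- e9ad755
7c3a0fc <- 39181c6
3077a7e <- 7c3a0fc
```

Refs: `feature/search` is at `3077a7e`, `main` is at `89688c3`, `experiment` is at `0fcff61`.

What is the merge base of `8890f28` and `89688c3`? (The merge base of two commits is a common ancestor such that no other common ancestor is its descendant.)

Ancestors of 8890f28: {217fab9, 30616e4, 355ee41, 88448b5, 8890f28, 8a843a6, a9139b5, ec089fa}.
Ancestors of 89688c3: {355ee41, 89688c3, 9edd630, bda935c}.
Common ancestors: {355ee41}.
The only common ancestor is 355ee41, so it is the merge base.

355ee41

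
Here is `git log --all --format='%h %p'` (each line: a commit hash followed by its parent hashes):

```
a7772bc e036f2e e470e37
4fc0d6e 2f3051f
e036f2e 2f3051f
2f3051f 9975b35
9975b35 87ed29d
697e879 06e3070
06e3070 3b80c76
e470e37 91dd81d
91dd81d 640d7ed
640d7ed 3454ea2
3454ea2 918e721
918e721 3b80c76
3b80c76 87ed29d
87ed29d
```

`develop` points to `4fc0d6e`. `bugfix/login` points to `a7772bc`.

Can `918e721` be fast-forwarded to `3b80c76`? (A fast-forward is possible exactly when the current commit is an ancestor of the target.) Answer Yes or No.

A fast-forward from 918e721 to 3b80c76 is possible iff 918e721 is an ancestor of 3b80c76.
Ancestors of 3b80c76: {3b80c76, 87ed29d}.
918e721 is not among them, so fast-forward is not possible.

No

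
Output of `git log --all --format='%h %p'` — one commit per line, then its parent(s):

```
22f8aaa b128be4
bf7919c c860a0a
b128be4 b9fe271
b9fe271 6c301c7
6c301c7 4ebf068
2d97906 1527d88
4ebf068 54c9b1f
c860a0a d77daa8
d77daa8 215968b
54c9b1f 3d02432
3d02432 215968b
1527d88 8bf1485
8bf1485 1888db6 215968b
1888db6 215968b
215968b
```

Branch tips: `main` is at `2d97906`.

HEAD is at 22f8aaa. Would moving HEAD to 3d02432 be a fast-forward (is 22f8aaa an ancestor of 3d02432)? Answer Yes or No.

A fast-forward from 22f8aaa to 3d02432 is possible iff 22f8aaa is an ancestor of 3d02432.
Ancestors of 3d02432: {215968b, 3d02432}.
22f8aaa is not among them, so fast-forward is not possible.

No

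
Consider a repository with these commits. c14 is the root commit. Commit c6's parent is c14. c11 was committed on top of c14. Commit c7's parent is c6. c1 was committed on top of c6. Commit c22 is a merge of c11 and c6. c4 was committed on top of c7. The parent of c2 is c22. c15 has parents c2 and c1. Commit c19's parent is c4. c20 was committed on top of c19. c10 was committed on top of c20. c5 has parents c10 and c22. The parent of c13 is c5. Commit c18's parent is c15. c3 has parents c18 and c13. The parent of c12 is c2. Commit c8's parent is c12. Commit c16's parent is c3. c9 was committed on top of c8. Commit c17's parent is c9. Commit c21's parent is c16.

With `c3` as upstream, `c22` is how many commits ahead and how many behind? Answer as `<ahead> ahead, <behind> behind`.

0 ahead, 12 behind

Reachable from c22: {c11, c14, c22, c6}.
Reachable from c3: {c1, c10, c11, c13, c14, c15, c18, c19, c2, c20, c22, c3, c4, c5, c6, c7}.
Only in c22's history (ahead): {} — 0.
Only in c3's history (behind): {c1, c10, c13, c15, c18, c19, c2, c20, c3, c4, c5, c7} — 12.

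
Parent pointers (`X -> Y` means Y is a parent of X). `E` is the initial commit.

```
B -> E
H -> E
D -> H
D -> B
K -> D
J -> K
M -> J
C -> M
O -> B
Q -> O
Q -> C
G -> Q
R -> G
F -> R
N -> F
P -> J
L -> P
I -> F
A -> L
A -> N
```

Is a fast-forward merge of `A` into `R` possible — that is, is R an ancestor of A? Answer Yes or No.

A fast-forward from R to A is possible iff R is an ancestor of A.
Ancestors of A: {A, B, C, D, E, F, G, H, J, K, L, M, N, O, P, Q, R}.
R is among them, so fast-forward is possible.

Yes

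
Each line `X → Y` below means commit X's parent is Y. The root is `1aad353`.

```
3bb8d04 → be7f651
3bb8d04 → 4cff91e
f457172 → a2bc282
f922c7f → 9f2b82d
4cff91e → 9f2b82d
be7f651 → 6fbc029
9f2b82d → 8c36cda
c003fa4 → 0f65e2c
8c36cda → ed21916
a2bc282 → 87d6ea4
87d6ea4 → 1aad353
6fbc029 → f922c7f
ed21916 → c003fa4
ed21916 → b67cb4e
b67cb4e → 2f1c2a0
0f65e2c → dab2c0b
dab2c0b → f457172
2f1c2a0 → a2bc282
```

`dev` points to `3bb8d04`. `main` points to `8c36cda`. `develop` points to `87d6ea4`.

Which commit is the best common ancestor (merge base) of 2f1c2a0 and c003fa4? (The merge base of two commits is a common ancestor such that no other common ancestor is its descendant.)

a2bc282

Ancestors of 2f1c2a0: {1aad353, 2f1c2a0, 87d6ea4, a2bc282}.
Ancestors of c003fa4: {0f65e2c, 1aad353, 87d6ea4, a2bc282, c003fa4, dab2c0b, f457172}.
Common ancestors: {1aad353, 87d6ea4, a2bc282}.
Among these, a2bc282 is not an ancestor of any other common ancestor — it is the merge base.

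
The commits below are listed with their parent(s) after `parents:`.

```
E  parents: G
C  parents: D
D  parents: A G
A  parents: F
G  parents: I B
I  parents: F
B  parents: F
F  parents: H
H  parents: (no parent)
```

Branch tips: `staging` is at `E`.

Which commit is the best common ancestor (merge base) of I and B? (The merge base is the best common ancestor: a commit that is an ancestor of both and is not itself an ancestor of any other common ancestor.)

F

Ancestors of I: {F, H, I}.
Ancestors of B: {B, F, H}.
Common ancestors: {F, H}.
Among these, F is not an ancestor of any other common ancestor — it is the merge base.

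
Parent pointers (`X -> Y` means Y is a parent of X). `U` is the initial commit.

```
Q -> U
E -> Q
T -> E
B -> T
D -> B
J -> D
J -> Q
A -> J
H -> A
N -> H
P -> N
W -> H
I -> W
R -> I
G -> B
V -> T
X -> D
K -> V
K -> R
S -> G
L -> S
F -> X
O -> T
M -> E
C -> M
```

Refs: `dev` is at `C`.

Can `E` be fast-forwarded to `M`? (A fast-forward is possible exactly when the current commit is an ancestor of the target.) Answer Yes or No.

A fast-forward from E to M is possible iff E is an ancestor of M.
Ancestors of M: {E, M, Q, U}.
E is among them, so fast-forward is possible.

Yes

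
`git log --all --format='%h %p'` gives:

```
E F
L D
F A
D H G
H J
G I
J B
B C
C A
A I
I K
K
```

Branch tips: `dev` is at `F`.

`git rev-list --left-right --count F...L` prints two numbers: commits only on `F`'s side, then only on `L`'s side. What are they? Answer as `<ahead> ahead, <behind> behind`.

Reachable from F: {A, F, I, K}.
Reachable from L: {A, B, C, D, G, H, I, J, K, L}.
Only in F's history (ahead): {F} — 1.
Only in L's history (behind): {B, C, D, G, H, J, L} — 7.

1 ahead, 7 behind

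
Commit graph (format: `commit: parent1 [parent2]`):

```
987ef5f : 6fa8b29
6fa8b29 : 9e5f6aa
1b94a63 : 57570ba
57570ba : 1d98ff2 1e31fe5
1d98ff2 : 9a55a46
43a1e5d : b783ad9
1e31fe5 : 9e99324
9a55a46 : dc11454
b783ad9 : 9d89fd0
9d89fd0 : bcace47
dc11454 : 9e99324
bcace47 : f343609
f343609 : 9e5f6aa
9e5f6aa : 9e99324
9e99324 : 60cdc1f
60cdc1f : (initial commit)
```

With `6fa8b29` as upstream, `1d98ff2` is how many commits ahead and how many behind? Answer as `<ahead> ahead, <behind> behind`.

3 ahead, 2 behind

Reachable from 1d98ff2: {1d98ff2, 60cdc1f, 9a55a46, 9e99324, dc11454}.
Reachable from 6fa8b29: {60cdc1f, 6fa8b29, 9e5f6aa, 9e99324}.
Only in 1d98ff2's history (ahead): {1d98ff2, 9a55a46, dc11454} — 3.
Only in 6fa8b29's history (behind): {6fa8b29, 9e5f6aa} — 2.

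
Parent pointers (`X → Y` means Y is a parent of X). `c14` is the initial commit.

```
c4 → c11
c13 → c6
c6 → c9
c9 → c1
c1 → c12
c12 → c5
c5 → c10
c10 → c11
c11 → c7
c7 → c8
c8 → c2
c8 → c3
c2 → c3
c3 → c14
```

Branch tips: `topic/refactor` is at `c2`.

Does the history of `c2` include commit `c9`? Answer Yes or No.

Ancestors of c2: {c14, c2, c3}.
c9 is not in that set, so it is not an ancestor of c2.

No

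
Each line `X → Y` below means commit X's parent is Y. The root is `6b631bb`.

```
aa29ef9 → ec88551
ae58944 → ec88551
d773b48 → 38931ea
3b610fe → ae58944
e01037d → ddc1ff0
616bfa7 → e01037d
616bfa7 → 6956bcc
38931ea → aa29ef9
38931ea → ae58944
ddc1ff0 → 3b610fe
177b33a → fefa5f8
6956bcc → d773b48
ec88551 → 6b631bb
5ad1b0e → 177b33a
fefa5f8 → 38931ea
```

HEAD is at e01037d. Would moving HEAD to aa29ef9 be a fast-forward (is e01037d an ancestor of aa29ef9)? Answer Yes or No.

A fast-forward from e01037d to aa29ef9 is possible iff e01037d is an ancestor of aa29ef9.
Ancestors of aa29ef9: {6b631bb, aa29ef9, ec88551}.
e01037d is not among them, so fast-forward is not possible.

No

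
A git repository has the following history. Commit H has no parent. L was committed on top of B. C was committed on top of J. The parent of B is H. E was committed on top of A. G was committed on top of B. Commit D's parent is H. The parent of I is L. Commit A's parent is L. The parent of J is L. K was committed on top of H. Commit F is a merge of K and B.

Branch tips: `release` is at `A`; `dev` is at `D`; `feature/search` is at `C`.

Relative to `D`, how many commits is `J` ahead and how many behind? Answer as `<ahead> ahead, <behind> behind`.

Reachable from J: {B, H, J, L}.
Reachable from D: {D, H}.
Only in J's history (ahead): {B, J, L} — 3.
Only in D's history (behind): {D} — 1.

3 ahead, 1 behind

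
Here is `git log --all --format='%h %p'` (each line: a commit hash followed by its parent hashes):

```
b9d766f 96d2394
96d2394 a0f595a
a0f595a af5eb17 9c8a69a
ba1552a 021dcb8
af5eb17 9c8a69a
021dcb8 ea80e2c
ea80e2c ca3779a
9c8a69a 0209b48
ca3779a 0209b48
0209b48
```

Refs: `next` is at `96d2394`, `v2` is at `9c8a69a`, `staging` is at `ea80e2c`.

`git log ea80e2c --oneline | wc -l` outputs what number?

Walking parent pointers from ea80e2c: reachable set = {0209b48, ca3779a, ea80e2c}.
That is 3 commits.

3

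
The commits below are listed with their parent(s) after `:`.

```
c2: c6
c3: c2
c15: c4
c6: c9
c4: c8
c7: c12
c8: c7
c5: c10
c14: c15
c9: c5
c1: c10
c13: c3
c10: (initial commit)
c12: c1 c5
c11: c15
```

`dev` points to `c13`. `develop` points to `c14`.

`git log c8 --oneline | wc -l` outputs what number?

Walking parent pointers from c8: reachable set = {c1, c10, c12, c5, c7, c8}.
That is 6 commits.

6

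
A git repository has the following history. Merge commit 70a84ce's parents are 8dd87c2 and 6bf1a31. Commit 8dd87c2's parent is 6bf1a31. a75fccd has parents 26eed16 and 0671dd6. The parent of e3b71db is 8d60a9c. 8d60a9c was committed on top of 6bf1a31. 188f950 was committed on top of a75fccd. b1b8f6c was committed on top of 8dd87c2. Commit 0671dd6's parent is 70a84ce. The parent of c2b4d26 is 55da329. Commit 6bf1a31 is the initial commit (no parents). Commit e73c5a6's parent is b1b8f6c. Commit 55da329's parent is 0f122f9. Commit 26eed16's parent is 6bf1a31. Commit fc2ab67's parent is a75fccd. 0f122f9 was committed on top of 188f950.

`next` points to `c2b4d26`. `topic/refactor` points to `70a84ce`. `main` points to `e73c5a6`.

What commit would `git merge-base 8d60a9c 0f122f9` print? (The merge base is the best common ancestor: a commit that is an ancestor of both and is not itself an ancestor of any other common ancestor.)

6bf1a31

Ancestors of 8d60a9c: {6bf1a31, 8d60a9c}.
Ancestors of 0f122f9: {0671dd6, 0f122f9, 188f950, 26eed16, 6bf1a31, 70a84ce, 8dd87c2, a75fccd}.
Common ancestors: {6bf1a31}.
The only common ancestor is 6bf1a31, so it is the merge base.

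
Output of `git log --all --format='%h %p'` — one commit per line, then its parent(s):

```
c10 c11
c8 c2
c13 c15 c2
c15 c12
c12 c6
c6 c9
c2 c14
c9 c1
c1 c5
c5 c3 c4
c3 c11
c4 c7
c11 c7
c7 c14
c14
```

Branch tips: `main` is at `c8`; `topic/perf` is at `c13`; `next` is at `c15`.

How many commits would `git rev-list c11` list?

3

Walking parent pointers from c11: reachable set = {c11, c14, c7}.
That is 3 commits.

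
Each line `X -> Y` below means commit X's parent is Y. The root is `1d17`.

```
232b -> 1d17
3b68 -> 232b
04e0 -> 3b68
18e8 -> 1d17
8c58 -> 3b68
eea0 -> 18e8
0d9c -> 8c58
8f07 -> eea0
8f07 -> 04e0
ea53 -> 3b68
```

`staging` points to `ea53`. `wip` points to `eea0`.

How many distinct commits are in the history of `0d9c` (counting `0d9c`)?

Walking parent pointers from 0d9c: reachable set = {0d9c, 1d17, 232b, 3b68, 8c58}.
That is 5 commits.

5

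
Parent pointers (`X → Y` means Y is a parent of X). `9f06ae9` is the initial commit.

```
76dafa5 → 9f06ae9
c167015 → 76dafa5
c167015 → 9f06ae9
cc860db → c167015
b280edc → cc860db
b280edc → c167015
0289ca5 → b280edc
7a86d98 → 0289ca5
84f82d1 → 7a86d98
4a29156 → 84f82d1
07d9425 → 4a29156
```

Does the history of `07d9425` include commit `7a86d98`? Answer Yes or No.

Ancestors of 07d9425 (commits reachable by following parents): {0289ca5, 07d9425, 4a29156, 76dafa5, 7a86d98, 84f82d1, 9f06ae9, b280edc, c167015, cc860db}.
7a86d98 is in that set, so it is an ancestor of 07d9425.

Yes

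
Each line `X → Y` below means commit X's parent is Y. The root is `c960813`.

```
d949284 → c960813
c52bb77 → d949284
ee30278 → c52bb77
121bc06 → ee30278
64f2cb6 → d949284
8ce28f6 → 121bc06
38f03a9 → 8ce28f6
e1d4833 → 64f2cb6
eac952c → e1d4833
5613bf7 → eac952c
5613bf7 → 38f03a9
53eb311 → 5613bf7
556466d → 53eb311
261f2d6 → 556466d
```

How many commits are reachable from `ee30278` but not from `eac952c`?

Reachable from ee30278: {c52bb77, c960813, d949284, ee30278}.
Reachable from eac952c: {64f2cb6, c960813, d949284, e1d4833, eac952c}.
In ee30278's history but not eac952c's: {c52bb77, ee30278} — 2 commits.

2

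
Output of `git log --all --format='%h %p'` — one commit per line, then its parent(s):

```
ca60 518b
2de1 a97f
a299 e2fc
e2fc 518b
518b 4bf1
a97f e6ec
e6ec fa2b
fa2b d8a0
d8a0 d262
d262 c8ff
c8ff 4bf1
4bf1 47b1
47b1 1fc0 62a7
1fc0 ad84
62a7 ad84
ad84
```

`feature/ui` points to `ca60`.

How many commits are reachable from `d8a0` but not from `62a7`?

Reachable from d8a0: {1fc0, 47b1, 4bf1, 62a7, ad84, c8ff, d262, d8a0}.
Reachable from 62a7: {62a7, ad84}.
In d8a0's history but not 62a7's: {1fc0, 47b1, 4bf1, c8ff, d262, d8a0} — 6 commits.

6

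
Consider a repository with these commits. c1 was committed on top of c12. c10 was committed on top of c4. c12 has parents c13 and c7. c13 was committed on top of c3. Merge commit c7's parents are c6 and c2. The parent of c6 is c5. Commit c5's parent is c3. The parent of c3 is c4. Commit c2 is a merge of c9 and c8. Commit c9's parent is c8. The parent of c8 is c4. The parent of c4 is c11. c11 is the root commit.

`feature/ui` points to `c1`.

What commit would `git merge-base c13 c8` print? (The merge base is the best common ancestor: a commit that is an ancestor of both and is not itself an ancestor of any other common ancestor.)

Ancestors of c13: {c11, c13, c3, c4}.
Ancestors of c8: {c11, c4, c8}.
Common ancestors: {c11, c4}.
Among these, c4 is not an ancestor of any other common ancestor — it is the merge base.

c4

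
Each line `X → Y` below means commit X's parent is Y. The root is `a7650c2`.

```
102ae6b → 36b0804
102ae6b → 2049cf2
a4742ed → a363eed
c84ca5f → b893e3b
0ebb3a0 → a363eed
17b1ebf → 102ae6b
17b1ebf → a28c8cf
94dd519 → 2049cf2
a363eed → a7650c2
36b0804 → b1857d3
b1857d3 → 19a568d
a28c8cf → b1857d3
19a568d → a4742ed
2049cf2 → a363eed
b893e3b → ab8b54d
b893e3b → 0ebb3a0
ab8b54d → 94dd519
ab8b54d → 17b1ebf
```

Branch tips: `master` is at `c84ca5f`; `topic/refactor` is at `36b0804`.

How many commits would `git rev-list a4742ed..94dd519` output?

2

Reachable from 94dd519: {2049cf2, 94dd519, a363eed, a7650c2}.
Reachable from a4742ed: {a363eed, a4742ed, a7650c2}.
In 94dd519's history but not a4742ed's: {2049cf2, 94dd519} — 2 commits.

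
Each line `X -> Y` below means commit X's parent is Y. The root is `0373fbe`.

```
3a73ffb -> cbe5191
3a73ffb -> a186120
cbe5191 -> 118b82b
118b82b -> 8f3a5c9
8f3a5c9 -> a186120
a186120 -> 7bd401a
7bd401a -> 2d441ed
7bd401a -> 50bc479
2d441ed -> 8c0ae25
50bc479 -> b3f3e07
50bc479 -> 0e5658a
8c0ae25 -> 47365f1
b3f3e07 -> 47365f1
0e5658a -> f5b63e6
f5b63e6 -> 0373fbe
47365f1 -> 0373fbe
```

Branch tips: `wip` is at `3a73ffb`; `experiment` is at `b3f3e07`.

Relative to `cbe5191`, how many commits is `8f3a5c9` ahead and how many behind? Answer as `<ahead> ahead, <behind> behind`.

Reachable from 8f3a5c9: {0373fbe, 0e5658a, 2d441ed, 47365f1, 50bc479, 7bd401a, 8c0ae25, 8f3a5c9, a186120, b3f3e07, f5b63e6}.
Reachable from cbe5191: {0373fbe, 0e5658a, 118b82b, 2d441ed, 47365f1, 50bc479, 7bd401a, 8c0ae25, 8f3a5c9, a186120, b3f3e07, cbe5191, f5b63e6}.
Only in 8f3a5c9's history (ahead): {} — 0.
Only in cbe5191's history (behind): {118b82b, cbe5191} — 2.

0 ahead, 2 behind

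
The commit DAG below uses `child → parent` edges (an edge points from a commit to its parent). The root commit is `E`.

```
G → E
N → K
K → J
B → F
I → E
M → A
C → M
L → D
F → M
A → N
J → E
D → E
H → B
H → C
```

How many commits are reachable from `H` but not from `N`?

Reachable from H: {A, B, C, E, F, H, J, K, M, N}.
Reachable from N: {E, J, K, N}.
In H's history but not N's: {A, B, C, F, H, M} — 6 commits.

6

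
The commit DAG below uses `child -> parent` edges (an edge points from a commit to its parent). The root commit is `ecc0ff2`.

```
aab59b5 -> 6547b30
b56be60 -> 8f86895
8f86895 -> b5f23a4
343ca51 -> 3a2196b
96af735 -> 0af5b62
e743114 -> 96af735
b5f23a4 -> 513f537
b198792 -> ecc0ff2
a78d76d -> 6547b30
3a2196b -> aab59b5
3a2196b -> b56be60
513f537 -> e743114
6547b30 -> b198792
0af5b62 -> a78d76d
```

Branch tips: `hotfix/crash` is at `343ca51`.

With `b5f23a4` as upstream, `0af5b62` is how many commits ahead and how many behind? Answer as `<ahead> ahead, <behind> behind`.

0 ahead, 4 behind

Reachable from 0af5b62: {0af5b62, 6547b30, a78d76d, b198792, ecc0ff2}.
Reachable from b5f23a4: {0af5b62, 513f537, 6547b30, 96af735, a78d76d, b198792, b5f23a4, e743114, ecc0ff2}.
Only in 0af5b62's history (ahead): {} — 0.
Only in b5f23a4's history (behind): {513f537, 96af735, b5f23a4, e743114} — 4.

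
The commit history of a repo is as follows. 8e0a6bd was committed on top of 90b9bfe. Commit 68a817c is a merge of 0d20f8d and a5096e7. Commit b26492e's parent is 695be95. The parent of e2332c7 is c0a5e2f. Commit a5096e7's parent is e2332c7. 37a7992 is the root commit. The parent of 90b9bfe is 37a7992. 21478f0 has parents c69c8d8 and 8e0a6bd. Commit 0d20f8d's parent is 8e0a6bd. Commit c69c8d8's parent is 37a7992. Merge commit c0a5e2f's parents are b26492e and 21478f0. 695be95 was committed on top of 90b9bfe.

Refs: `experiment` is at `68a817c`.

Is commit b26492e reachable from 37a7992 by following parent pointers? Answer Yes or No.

Ancestors of 37a7992: {37a7992}.
b26492e is not in that set, so it is not an ancestor of 37a7992.

No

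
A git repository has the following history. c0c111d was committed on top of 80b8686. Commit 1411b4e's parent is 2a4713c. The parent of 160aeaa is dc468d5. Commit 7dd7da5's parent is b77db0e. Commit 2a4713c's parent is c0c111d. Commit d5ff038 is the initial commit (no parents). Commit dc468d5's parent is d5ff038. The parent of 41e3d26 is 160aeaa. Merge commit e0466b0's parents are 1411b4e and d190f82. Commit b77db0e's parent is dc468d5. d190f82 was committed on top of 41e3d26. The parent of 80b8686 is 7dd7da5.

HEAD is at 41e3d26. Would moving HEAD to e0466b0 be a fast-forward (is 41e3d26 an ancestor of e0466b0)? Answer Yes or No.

Yes

A fast-forward from 41e3d26 to e0466b0 is possible iff 41e3d26 is an ancestor of e0466b0.
Ancestors of e0466b0: {1411b4e, 160aeaa, 2a4713c, 41e3d26, 7dd7da5, 80b8686, b77db0e, c0c111d, d190f82, d5ff038, dc468d5, e0466b0}.
41e3d26 is among them, so fast-forward is possible.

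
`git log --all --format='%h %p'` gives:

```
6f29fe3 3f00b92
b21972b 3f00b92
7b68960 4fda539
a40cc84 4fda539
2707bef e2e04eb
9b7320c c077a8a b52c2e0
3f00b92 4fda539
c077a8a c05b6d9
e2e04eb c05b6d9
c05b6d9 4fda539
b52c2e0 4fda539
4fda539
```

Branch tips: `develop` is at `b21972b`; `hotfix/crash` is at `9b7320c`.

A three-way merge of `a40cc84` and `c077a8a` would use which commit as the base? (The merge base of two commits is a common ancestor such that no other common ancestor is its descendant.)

4fda539

Ancestors of a40cc84: {4fda539, a40cc84}.
Ancestors of c077a8a: {4fda539, c05b6d9, c077a8a}.
Common ancestors: {4fda539}.
The only common ancestor is 4fda539, so it is the merge base.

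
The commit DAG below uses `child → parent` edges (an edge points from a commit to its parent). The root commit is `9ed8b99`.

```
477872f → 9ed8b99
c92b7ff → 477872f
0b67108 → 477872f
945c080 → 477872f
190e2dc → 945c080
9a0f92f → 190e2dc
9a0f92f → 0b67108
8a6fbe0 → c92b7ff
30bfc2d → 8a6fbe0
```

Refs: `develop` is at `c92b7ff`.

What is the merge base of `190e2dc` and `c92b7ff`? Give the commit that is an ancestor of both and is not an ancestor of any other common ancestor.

Ancestors of 190e2dc: {190e2dc, 477872f, 945c080, 9ed8b99}.
Ancestors of c92b7ff: {477872f, 9ed8b99, c92b7ff}.
Common ancestors: {477872f, 9ed8b99}.
Among these, 477872f is not an ancestor of any other common ancestor — it is the merge base.

477872f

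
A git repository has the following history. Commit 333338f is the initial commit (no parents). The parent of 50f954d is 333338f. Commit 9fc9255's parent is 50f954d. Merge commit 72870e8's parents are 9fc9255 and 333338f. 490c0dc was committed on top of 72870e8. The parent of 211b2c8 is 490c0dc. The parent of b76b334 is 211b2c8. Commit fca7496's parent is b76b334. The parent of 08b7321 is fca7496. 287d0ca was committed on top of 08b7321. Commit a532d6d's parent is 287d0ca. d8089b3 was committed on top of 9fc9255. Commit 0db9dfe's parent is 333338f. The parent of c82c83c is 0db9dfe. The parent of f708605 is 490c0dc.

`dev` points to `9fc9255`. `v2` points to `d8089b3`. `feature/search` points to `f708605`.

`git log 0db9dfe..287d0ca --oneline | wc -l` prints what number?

9

Reachable from 287d0ca: {08b7321, 211b2c8, 287d0ca, 333338f, 490c0dc, 50f954d, 72870e8, 9fc9255, b76b334, fca7496}.
Reachable from 0db9dfe: {0db9dfe, 333338f}.
In 287d0ca's history but not 0db9dfe's: {08b7321, 211b2c8, 287d0ca, 490c0dc, 50f954d, 72870e8, 9fc9255, b76b334, fca7496} — 9 commits.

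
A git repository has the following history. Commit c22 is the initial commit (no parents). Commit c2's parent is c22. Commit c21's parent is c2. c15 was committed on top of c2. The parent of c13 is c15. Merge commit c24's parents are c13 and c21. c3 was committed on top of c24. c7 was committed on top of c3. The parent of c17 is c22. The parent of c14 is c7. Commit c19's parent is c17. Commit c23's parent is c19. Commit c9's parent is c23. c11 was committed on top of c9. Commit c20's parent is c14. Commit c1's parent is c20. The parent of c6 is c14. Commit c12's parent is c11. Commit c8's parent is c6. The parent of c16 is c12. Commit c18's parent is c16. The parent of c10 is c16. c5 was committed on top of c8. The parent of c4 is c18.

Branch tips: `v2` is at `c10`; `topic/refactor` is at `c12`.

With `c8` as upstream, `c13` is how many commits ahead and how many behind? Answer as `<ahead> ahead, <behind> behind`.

0 ahead, 7 behind

Reachable from c13: {c13, c15, c2, c22}.
Reachable from c8: {c13, c14, c15, c2, c21, c22, c24, c3, c6, c7, c8}.
Only in c13's history (ahead): {} — 0.
Only in c8's history (behind): {c14, c21, c24, c3, c6, c7, c8} — 7.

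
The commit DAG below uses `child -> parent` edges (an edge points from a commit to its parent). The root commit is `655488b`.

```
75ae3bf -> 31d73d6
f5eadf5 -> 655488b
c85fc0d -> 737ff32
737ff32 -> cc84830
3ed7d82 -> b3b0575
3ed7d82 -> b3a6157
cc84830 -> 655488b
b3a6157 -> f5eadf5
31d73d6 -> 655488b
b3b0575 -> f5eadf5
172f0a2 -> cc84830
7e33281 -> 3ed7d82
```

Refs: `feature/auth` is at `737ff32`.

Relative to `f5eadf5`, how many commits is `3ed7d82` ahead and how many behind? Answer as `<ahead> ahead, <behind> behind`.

Reachable from 3ed7d82: {3ed7d82, 655488b, b3a6157, b3b0575, f5eadf5}.
Reachable from f5eadf5: {655488b, f5eadf5}.
Only in 3ed7d82's history (ahead): {3ed7d82, b3a6157, b3b0575} — 3.
Only in f5eadf5's history (behind): {} — 0.

3 ahead, 0 behind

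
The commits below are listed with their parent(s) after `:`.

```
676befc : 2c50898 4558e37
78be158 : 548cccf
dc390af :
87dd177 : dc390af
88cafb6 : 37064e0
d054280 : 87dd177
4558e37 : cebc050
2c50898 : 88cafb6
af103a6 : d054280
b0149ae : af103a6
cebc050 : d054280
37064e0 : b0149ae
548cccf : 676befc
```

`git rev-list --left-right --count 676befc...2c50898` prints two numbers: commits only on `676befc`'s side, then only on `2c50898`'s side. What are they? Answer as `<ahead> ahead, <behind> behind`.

3 ahead, 0 behind

Reachable from 676befc: {2c50898, 37064e0, 4558e37, 676befc, 87dd177, 88cafb6, af103a6, b0149ae, cebc050, d054280, dc390af}.
Reachable from 2c50898: {2c50898, 37064e0, 87dd177, 88cafb6, af103a6, b0149ae, d054280, dc390af}.
Only in 676befc's history (ahead): {4558e37, 676befc, cebc050} — 3.
Only in 2c50898's history (behind): {} — 0.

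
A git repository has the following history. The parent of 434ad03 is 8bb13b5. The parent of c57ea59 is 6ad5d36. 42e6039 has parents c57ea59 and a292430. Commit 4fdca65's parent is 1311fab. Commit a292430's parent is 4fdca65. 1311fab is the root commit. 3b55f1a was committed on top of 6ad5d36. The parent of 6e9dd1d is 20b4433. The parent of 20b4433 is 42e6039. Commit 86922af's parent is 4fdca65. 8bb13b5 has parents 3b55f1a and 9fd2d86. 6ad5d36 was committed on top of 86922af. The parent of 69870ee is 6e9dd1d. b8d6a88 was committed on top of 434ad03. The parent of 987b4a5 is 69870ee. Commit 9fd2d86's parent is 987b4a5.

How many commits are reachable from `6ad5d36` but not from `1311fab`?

3

Reachable from 6ad5d36: {1311fab, 4fdca65, 6ad5d36, 86922af}.
Reachable from 1311fab: {1311fab}.
In 6ad5d36's history but not 1311fab's: {4fdca65, 6ad5d36, 86922af} — 3 commits.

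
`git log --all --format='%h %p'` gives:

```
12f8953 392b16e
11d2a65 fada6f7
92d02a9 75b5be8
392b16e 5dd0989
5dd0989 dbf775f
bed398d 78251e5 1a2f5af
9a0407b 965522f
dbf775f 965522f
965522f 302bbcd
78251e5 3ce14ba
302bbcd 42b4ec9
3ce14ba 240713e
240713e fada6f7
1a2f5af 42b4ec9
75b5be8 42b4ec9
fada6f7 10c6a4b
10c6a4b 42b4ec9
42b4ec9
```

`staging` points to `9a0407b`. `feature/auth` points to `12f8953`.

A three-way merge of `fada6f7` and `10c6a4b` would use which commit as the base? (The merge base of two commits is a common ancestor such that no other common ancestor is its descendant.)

10c6a4b

Ancestors of fada6f7: {10c6a4b, 42b4ec9, fada6f7}.
Ancestors of 10c6a4b: {10c6a4b, 42b4ec9}.
Common ancestors: {10c6a4b, 42b4ec9}.
Among these, 10c6a4b is not an ancestor of any other common ancestor — it is the merge base.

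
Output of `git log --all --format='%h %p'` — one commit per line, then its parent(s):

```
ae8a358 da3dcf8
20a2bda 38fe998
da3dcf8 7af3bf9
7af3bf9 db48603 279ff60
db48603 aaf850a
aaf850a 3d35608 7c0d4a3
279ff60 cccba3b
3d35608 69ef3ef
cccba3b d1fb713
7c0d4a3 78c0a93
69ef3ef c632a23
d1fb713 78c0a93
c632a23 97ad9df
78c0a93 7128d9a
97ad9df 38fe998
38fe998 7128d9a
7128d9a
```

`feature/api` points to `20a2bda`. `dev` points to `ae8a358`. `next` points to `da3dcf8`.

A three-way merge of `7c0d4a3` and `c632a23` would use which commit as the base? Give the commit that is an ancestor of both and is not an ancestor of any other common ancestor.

Ancestors of 7c0d4a3: {7128d9a, 78c0a93, 7c0d4a3}.
Ancestors of c632a23: {38fe998, 7128d9a, 97ad9df, c632a23}.
Common ancestors: {7128d9a}.
The only common ancestor is 7128d9a, so it is the merge base.

7128d9a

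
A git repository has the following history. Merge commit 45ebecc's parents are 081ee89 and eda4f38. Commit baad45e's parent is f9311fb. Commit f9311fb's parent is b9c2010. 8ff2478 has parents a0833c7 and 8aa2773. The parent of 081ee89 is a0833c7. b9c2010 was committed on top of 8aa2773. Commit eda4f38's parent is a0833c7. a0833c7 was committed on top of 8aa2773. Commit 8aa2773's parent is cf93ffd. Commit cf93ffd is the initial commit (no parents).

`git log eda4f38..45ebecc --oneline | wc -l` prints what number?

Reachable from 45ebecc: {081ee89, 45ebecc, 8aa2773, a0833c7, cf93ffd, eda4f38}.
Reachable from eda4f38: {8aa2773, a0833c7, cf93ffd, eda4f38}.
In 45ebecc's history but not eda4f38's: {081ee89, 45ebecc} — 2 commits.

2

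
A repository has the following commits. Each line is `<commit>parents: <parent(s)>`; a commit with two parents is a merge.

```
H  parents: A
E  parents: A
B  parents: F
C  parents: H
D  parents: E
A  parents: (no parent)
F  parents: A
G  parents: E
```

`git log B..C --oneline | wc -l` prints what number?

Reachable from C: {A, C, H}.
Reachable from B: {A, B, F}.
In C's history but not B's: {C, H} — 2 commits.

2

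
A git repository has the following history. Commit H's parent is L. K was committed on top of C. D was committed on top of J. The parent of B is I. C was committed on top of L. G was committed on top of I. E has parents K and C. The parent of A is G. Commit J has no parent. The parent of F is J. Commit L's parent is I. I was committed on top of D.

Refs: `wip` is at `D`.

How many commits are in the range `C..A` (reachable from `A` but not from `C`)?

2

Reachable from A: {A, D, G, I, J}.
Reachable from C: {C, D, I, J, L}.
In A's history but not C's: {A, G} — 2 commits.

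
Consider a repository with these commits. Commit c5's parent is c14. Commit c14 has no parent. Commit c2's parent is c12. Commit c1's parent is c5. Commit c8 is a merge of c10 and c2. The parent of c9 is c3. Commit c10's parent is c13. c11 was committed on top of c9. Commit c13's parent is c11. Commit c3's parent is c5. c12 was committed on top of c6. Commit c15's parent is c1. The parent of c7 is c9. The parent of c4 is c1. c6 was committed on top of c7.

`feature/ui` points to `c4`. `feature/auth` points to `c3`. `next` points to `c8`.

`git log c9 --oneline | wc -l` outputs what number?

4

Walking parent pointers from c9: reachable set = {c14, c3, c5, c9}.
That is 4 commits.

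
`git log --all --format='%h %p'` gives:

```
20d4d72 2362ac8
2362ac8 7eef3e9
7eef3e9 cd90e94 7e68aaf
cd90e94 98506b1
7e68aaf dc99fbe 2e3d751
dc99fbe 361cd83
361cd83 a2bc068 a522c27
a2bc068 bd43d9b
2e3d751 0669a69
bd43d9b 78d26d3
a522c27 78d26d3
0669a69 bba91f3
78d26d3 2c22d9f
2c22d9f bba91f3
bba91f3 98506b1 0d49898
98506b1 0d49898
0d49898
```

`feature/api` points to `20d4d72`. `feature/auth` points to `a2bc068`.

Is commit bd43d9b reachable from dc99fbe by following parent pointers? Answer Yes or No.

Yes

Ancestors of dc99fbe (commits reachable by following parents): {0d49898, 2c22d9f, 361cd83, 78d26d3, 98506b1, a2bc068, a522c27, bba91f3, bd43d9b, dc99fbe}.
bd43d9b is in that set, so it is an ancestor of dc99fbe.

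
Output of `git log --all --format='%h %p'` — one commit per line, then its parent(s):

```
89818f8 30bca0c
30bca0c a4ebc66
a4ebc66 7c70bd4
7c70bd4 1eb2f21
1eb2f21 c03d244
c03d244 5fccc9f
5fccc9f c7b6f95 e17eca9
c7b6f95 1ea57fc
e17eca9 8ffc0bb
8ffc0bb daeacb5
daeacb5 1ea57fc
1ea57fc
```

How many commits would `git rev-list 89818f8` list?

12

Walking parent pointers from 89818f8: reachable set = {1ea57fc, 1eb2f21, 30bca0c, 5fccc9f, 7c70bd4, 89818f8, 8ffc0bb, a4ebc66, c03d244, c7b6f95, daeacb5, e17eca9}.
That is 12 commits.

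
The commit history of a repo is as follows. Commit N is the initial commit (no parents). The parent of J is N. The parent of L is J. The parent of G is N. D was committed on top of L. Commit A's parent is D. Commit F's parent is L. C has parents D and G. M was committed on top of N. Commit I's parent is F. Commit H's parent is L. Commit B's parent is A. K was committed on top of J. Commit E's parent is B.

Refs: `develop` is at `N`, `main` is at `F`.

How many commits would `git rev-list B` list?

Walking parent pointers from B: reachable set = {A, B, D, J, L, N}.
That is 6 commits.

6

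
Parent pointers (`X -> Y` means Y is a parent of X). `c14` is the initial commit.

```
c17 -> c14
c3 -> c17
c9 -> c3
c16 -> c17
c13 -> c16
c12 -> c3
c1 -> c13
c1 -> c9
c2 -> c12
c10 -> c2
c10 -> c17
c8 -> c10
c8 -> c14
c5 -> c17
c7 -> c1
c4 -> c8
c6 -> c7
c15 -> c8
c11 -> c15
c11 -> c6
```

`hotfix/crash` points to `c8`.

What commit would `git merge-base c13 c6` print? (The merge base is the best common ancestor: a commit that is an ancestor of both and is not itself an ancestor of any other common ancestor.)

Ancestors of c13: {c13, c14, c16, c17}.
Ancestors of c6: {c1, c13, c14, c16, c17, c3, c6, c7, c9}.
Common ancestors: {c13, c14, c16, c17}.
Among these, c13 is not an ancestor of any other common ancestor — it is the merge base.

c13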